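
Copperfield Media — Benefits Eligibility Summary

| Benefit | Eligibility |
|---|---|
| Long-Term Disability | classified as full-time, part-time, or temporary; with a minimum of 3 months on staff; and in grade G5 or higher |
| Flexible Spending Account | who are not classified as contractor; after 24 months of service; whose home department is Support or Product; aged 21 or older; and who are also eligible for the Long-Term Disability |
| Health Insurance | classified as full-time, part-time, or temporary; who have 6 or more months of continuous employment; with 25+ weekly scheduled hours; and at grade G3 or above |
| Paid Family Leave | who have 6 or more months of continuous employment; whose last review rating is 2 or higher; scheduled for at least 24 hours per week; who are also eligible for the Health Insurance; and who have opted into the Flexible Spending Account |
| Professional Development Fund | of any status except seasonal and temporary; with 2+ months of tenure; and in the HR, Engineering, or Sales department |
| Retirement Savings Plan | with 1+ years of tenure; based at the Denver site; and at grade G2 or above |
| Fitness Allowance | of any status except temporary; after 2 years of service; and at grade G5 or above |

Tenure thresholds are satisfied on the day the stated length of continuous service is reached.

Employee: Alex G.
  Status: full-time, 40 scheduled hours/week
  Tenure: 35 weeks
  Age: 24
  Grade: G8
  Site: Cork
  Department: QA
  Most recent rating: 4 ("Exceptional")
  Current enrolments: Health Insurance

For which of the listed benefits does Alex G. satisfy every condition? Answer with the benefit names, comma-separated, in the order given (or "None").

Long-Term Disability, Health Insurance

Long-Term Disability — status full-time ✓; service 35 weeks ≥ 3 months (≈90 days) ✓; grade G8 ≥ G5 ✓ → eligible.
Flexible Spending Account — status full-time ✓ (not excluded); service 35 weeks < 24 months (≈720 days) ✗ → not eligible.
Health Insurance — status full-time ✓; service 35 weeks ≥ 6 months (≈180 days) ✓; 40 hrs/wk ≥ 25 ✓; grade G8 ≥ G3 ✓ → eligible.
Paid Family Leave — service 35 weeks ≥ 6 months (≈180 days) ✓; rating 4 ≥ 2 ✓; 40 hrs/wk ≥ 24 ✓; eligible for Health Insurance ✓; not enrolled in Flexible Spending Account ✗ → not eligible.
Professional Development Fund — status full-time ✓ (not excluded); service 35 weeks ≥ 2 months (≈60 days) ✓; dept QA ✗ → not eligible.
Retirement Savings Plan — service 35 weeks < 1 year (≈365 days) ✗ → not eligible.
Fitness Allowance — status full-time ✓ (not excluded); service 35 weeks < 2 years (≈730 days) ✗ → not eligible.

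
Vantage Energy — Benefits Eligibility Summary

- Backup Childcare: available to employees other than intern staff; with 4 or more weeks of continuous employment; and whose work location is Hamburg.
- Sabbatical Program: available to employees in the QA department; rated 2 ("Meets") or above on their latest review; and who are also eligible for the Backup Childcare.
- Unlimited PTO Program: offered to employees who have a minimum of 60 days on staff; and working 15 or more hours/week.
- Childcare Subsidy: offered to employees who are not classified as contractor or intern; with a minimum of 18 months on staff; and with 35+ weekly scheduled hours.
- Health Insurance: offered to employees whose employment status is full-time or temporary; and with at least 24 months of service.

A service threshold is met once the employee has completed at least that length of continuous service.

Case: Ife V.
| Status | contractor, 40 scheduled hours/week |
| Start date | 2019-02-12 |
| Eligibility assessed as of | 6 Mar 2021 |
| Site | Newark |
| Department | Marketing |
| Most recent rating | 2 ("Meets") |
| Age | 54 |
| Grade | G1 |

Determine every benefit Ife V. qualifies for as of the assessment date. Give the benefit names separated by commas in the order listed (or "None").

Service from 2019-02-12 to 6 Mar 2021: 753 days.
Backup Childcare — status contractor ✓ (not excluded); service 753 days ≥ 4 weeks (≈28 days) ✓; site Newark ✗ (not Hamburg) → not eligible.
Sabbatical Program — dept Marketing ✗ → not eligible.
Unlimited PTO Program — service 753 days ≥ 60 days ✓; 40 hrs/wk ≥ 15 ✓ → eligible.
Childcare Subsidy — status contractor ✗ (excluded) → not eligible.
Health Insurance — status contractor ✗ (requires full-time or temporary) → not eligible.

Unlimited PTO Program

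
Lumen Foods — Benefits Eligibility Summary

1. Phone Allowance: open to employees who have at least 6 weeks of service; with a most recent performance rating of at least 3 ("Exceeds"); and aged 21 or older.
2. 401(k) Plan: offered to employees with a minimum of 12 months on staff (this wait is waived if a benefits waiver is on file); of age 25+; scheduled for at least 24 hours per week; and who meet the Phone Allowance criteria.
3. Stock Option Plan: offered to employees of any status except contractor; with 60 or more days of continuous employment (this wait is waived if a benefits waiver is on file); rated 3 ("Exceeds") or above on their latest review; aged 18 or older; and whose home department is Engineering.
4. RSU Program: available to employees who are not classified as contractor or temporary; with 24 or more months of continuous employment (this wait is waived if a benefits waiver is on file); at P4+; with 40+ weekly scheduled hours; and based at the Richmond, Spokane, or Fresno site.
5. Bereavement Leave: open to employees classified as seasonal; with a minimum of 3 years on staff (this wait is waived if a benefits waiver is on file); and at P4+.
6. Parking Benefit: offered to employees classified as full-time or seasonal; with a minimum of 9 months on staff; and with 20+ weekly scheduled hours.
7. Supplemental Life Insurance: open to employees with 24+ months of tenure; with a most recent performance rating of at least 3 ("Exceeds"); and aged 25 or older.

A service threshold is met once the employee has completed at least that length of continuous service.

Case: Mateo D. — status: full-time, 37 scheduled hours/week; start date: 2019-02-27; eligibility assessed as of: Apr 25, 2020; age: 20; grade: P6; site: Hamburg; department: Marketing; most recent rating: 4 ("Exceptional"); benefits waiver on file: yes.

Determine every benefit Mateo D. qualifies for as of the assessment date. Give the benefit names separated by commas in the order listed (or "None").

Parking Benefit

Service from 2019-02-27 to Apr 25, 2020: 423 days.
Phone Allowance — service 423 days ≥ 6 weeks (≈42 days) ✓; rating 4 ≥ 3 ✓; age 20 < 21 ✗ → not eligible.
401(k) Plan — benefits waiver on file ✓; age 20 < 25 ✗ → not eligible.
Stock Option Plan — status full-time ✓ (not excluded); benefits waiver on file ✓; rating 4 ≥ 3 ✓; age 20 ≥ 18 ✓; dept Marketing ✗ → not eligible.
RSU Program — status full-time ✓ (not excluded); benefits waiver on file ✓; grade P6 ≥ P4 ✓; 37 hrs/wk < 40 ✗ → not eligible.
Bereavement Leave — status full-time ✗ (requires seasonal) → not eligible.
Parking Benefit — status full-time ✓; service 423 days ≥ 9 months (≈270 days) ✓; 37 hrs/wk ≥ 20 ✓ → eligible.
Supplemental Life Insurance — service 423 days < 24 months (≈720 days) ✗ → not eligible.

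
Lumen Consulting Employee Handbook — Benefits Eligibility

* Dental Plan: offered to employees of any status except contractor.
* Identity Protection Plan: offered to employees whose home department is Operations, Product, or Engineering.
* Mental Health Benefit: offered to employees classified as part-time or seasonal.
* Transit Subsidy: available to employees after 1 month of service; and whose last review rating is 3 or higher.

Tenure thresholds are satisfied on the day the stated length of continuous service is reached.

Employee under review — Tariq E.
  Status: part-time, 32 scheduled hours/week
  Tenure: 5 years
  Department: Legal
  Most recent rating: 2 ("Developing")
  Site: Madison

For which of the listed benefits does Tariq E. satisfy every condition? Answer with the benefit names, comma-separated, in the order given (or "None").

Dental Plan, Mental Health Benefit

Dental Plan — status part-time ✓ (not excluded) → eligible.
Identity Protection Plan — dept Legal ✗ → not eligible.
Mental Health Benefit — status part-time ✓ → eligible.
Transit Subsidy — service 5 years ≥ 1 month (≈30 days) ✓; rating 2 < 3 ✗ → not eligible.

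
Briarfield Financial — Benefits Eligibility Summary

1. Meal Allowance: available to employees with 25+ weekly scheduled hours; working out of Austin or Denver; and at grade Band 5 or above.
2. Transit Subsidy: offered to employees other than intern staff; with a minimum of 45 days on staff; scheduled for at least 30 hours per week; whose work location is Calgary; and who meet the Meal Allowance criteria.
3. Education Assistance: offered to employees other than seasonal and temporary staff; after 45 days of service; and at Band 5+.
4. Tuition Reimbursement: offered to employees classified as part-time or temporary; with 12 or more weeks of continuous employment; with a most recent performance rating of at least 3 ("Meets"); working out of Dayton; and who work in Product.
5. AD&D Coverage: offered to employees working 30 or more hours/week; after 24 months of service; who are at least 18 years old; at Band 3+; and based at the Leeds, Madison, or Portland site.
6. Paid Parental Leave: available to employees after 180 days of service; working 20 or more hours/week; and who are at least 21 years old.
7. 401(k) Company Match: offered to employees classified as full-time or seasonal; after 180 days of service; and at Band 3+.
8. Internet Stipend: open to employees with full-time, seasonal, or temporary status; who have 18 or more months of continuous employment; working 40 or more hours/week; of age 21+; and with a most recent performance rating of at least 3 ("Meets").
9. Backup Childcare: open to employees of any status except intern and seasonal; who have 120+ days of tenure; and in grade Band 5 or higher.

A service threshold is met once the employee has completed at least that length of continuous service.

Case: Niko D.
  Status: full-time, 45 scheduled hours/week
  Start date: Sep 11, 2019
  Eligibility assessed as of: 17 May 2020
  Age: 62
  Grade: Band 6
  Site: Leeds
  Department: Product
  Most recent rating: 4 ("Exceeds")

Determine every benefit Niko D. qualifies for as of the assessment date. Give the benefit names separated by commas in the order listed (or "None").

Service from Sep 11, 2019 to 17 May 2020: 249 days.
Meal Allowance — 45 hrs/wk ≥ 25 ✓; site Leeds ✗ (not Austin or Denver) → not eligible.
Transit Subsidy — status full-time ✓ (not excluded); service 249 days ≥ 45 days ✓; 45 hrs/wk ≥ 30 ✓; site Leeds ✗ (not Calgary) → not eligible.
Education Assistance — status full-time ✓ (not excluded); service 249 days ≥ 45 days ✓; grade Band 6 ≥ Band 5 ✓ → eligible.
Tuition Reimbursement — status full-time ✗ (requires part-time or temporary) → not eligible.
AD&D Coverage — 45 hrs/wk ≥ 30 ✓; service 249 days < 24 months (≈720 days) ✗ → not eligible.
Paid Parental Leave — service 249 days ≥ 180 days ✓; 45 hrs/wk ≥ 20 ✓; age 62 ≥ 21 ✓ → eligible.
401(k) Company Match — status full-time ✓; service 249 days ≥ 180 days ✓; grade Band 6 ≥ Band 3 ✓ → eligible.
Internet Stipend — status full-time ✓; service 249 days < 18 months (≈540 days) ✗ → not eligible.
Backup Childcare — status full-time ✓ (not excluded); service 249 days ≥ 120 days ✓; grade Band 6 ≥ Band 5 ✓ → eligible.

Education Assistance, Paid Parental Leave, 401(k) Company Match, Backup Childcare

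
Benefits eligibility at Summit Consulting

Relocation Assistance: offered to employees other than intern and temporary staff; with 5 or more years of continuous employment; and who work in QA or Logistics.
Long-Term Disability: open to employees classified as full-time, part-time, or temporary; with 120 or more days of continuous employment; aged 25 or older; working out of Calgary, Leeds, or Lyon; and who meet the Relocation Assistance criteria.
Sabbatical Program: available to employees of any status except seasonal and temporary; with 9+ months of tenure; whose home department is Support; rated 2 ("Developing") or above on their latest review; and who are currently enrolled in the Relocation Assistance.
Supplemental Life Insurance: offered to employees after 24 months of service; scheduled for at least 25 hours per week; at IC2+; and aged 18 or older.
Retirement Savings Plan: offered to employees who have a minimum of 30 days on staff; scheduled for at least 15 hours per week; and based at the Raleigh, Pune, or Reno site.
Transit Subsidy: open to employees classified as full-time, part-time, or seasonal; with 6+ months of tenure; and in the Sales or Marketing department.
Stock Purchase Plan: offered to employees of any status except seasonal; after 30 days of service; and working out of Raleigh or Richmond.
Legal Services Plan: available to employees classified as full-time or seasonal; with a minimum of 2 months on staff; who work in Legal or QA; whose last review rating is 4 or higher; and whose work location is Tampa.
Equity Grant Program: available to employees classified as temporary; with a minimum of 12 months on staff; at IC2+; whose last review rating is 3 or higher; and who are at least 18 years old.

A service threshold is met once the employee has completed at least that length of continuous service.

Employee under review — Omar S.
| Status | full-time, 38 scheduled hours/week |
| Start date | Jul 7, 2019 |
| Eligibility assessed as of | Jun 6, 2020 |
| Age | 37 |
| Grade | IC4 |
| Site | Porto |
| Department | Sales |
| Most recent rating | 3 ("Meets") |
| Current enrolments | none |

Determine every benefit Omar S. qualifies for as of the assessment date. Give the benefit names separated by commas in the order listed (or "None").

Service from Jul 7, 2019 to Jun 6, 2020: 335 days.
Relocation Assistance — status full-time ✓ (not excluded); service 335 days < 5 years (≈1825 days) ✗ → not eligible.
Long-Term Disability — status full-time ✓; service 335 days ≥ 120 days ✓; age 37 ≥ 25 ✓; site Porto ✗ (not Calgary, Leeds, or Lyon) → not eligible.
Sabbatical Program — status full-time ✓ (not excluded); service 335 days ≥ 9 months (≈270 days) ✓; dept Sales ✗ → not eligible.
Supplemental Life Insurance — service 335 days < 24 months (≈720 days) ✗ → not eligible.
Retirement Savings Plan — service 335 days ≥ 30 days ✓; 38 hrs/wk ≥ 15 ✓; site Porto ✗ (not Raleigh, Pune, or Reno) → not eligible.
Transit Subsidy — status full-time ✓; service 335 days ≥ 6 months (≈180 days) ✓; dept Sales ✓ → eligible.
Stock Purchase Plan — status full-time ✓ (not excluded); service 335 days ≥ 30 days ✓; site Porto ✗ (not Raleigh or Richmond) → not eligible.
Legal Services Plan — status full-time ✓; service 335 days ≥ 2 months (≈60 days) ✓; dept Sales ✗ → not eligible.
Equity Grant Program — status full-time ✗ (requires temporary) → not eligible.

Transit Subsidy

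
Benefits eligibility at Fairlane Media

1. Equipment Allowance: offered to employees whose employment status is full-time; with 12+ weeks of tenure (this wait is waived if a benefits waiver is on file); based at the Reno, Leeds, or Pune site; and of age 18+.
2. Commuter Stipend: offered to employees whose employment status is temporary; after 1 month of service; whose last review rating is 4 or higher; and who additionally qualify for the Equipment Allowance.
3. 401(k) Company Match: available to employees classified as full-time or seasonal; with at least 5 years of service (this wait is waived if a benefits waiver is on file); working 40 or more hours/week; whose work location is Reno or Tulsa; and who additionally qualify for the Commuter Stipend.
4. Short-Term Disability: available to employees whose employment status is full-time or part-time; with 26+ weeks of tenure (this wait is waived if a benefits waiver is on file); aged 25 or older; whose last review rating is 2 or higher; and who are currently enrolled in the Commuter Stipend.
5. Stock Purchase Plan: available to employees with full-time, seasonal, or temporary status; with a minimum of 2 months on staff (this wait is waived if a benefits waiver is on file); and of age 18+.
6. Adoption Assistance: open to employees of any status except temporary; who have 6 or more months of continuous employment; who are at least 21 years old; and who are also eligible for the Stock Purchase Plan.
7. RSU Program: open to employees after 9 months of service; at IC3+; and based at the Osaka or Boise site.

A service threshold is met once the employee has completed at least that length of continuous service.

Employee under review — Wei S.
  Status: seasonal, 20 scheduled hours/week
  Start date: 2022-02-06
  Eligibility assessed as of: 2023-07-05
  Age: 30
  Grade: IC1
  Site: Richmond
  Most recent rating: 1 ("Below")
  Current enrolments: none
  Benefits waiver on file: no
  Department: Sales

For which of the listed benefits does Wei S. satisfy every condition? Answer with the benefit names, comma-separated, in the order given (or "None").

Stock Purchase Plan, Adoption Assistance

Service from 2022-02-06 to 2023-07-05: 514 days.
Equipment Allowance — status seasonal ✗ (requires full-time) → not eligible.
Commuter Stipend — status seasonal ✗ (requires temporary) → not eligible.
401(k) Company Match — status seasonal ✓; no waiver, service 514 days < 5 years (≈1825 days) ✗ → not eligible.
Short-Term Disability — status seasonal ✗ (requires full-time or part-time) → not eligible.
Stock Purchase Plan — status seasonal ✓; no waiver, service 514 days ≥ 2 months (≈60 days) ✓; age 30 ≥ 18 ✓ → eligible.
Adoption Assistance — status seasonal ✓ (not excluded); service 514 days ≥ 6 months (≈180 days) ✓; age 30 ≥ 21 ✓; eligible for Stock Purchase Plan ✓ → eligible.
RSU Program — service 514 days ≥ 9 months (≈270 days) ✓; grade IC1 < IC3 ✗ → not eligible.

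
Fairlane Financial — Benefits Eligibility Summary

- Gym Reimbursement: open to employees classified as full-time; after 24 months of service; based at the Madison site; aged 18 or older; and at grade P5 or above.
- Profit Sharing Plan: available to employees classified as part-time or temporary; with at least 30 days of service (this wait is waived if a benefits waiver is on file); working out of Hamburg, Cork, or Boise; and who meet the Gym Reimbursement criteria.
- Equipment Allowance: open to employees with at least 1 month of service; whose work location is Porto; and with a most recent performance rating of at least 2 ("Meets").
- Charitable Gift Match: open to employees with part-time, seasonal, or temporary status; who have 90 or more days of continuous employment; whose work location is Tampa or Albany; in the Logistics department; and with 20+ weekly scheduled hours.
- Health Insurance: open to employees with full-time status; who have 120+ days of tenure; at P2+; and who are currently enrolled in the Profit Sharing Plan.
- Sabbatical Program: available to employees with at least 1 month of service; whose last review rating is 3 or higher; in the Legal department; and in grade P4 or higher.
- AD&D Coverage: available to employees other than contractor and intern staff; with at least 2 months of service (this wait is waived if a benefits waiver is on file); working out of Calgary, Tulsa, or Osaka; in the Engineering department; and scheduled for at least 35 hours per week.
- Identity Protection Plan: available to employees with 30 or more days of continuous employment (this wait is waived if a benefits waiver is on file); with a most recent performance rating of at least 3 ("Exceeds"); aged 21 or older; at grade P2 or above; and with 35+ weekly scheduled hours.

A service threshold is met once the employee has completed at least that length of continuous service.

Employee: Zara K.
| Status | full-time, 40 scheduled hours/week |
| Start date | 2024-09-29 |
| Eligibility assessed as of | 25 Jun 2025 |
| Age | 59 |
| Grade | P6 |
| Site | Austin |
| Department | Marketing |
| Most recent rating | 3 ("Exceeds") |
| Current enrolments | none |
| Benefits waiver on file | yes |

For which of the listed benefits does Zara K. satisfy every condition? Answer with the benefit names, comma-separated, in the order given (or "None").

Service from 2024-09-29 to 25 Jun 2025: 269 days.
Gym Reimbursement — status full-time ✓; service 269 days < 24 months (≈720 days) ✗ → not eligible.
Profit Sharing Plan — status full-time ✗ (requires part-time or temporary) → not eligible.
Equipment Allowance — service 269 days ≥ 1 month (≈30 days) ✓; site Austin ✗ (not Porto) → not eligible.
Charitable Gift Match — status full-time ✗ (requires part-time, seasonal, or temporary) → not eligible.
Health Insurance — status full-time ✓; service 269 days ≥ 120 days ✓; grade P6 ≥ P2 ✓; not enrolled in Profit Sharing Plan ✗ → not eligible.
Sabbatical Program — service 269 days ≥ 1 month (≈30 days) ✓; rating 3 ≥ 3 ✓; dept Marketing ✗ → not eligible.
AD&D Coverage — status full-time ✓ (not excluded); benefits waiver on file ✓; site Austin ✗ (not Calgary, Tulsa, or Osaka) → not eligible.
Identity Protection Plan — benefits waiver on file ✓; rating 3 ≥ 3 ✓; age 59 ≥ 21 ✓; grade P6 ≥ P2 ✓; 40 hrs/wk ≥ 35 ✓ → eligible.

Identity Protection Plan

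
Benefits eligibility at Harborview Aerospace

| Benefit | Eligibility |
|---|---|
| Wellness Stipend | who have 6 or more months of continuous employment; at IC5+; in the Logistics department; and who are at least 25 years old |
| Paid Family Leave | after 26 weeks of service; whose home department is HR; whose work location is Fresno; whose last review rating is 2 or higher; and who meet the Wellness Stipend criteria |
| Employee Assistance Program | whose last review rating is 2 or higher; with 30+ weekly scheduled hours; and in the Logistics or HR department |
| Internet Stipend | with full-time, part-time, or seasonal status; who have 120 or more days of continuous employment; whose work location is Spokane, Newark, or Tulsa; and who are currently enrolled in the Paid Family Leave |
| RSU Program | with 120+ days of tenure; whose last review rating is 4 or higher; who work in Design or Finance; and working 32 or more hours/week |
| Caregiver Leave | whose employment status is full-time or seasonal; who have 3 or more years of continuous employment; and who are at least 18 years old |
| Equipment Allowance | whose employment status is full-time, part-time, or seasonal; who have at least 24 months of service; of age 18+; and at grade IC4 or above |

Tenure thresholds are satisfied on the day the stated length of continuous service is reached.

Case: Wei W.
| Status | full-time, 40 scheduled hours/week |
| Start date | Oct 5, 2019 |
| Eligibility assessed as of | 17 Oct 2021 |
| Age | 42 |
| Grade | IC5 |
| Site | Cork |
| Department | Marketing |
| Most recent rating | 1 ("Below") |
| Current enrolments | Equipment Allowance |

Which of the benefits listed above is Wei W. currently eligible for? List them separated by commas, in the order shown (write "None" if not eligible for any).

Equipment Allowance

Service from Oct 5, 2019 to 17 Oct 2021: 743 days.
Wellness Stipend — service 743 days ≥ 6 months (≈180 days) ✓; grade IC5 ≥ IC5 ✓; dept Marketing ✗ → not eligible.
Paid Family Leave — service 743 days ≥ 26 weeks (≈182 days) ✓; dept Marketing ✗ → not eligible.
Employee Assistance Program — rating 1 < 2 ✗ → not eligible.
Internet Stipend — status full-time ✓; service 743 days ≥ 120 days ✓; site Cork ✗ (not Spokane, Newark, or Tulsa) → not eligible.
RSU Program — service 743 days ≥ 120 days ✓; rating 1 < 4 ✗ → not eligible.
Caregiver Leave — status full-time ✓; service 743 days < 3 years (≈1095 days) ✗ → not eligible.
Equipment Allowance — status full-time ✓; service 743 days ≥ 24 months (≈720 days) ✓; age 42 ≥ 18 ✓; grade IC5 ≥ IC4 ✓ → eligible.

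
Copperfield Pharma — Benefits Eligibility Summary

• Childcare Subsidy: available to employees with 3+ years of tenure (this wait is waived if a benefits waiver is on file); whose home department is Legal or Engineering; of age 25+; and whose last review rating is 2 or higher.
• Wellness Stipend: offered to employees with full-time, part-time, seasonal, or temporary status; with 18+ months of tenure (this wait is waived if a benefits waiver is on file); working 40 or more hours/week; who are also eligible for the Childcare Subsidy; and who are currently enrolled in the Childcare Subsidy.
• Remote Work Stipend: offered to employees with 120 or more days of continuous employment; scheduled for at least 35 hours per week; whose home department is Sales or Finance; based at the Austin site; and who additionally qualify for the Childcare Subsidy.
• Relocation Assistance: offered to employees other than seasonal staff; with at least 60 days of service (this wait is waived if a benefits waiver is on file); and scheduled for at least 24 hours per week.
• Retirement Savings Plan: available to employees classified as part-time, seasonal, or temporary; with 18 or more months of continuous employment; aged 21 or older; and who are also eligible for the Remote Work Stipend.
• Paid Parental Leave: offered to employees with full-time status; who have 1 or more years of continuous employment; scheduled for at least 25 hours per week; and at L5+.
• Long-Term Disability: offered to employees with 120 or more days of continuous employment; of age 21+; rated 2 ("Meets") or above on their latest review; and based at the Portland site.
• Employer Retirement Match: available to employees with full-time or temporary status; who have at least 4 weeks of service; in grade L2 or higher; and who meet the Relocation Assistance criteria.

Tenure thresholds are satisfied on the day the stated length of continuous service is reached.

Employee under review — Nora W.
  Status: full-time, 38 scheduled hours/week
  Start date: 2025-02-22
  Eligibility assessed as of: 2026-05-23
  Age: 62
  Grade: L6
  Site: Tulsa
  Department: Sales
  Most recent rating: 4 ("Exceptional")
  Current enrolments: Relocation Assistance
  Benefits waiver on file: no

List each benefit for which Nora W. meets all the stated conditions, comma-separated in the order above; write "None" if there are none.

Service from 2025-02-22 to 2026-05-23: 455 days.
Childcare Subsidy — no waiver, service 455 days < 3 years (≈1095 days) ✗ → not eligible.
Wellness Stipend — status full-time ✓; no waiver, service 455 days < 18 months (≈540 days) ✗ → not eligible.
Remote Work Stipend — service 455 days ≥ 120 days ✓; 38 hrs/wk ≥ 35 ✓; dept Sales ✓; site Tulsa ✗ (not Austin) → not eligible.
Relocation Assistance — status full-time ✓ (not excluded); no waiver, service 455 days ≥ 60 days ✓; 38 hrs/wk ≥ 24 ✓ → eligible.
Retirement Savings Plan — status full-time ✗ (requires part-time, seasonal, or temporary) → not eligible.
Paid Parental Leave — status full-time ✓; service 455 days ≥ 1 year (≈365 days) ✓; 38 hrs/wk ≥ 25 ✓; grade L6 ≥ L5 ✓ → eligible.
Long-Term Disability — service 455 days ≥ 120 days ✓; age 62 ≥ 21 ✓; rating 4 ≥ 2 ✓; site Tulsa ✗ (not Portland) → not eligible.
Employer Retirement Match — status full-time ✓; service 455 days ≥ 4 weeks (≈28 days) ✓; grade L6 ≥ L2 ✓; eligible for Relocation Assistance ✓ → eligible.

Relocation Assistance, Paid Parental Leave, Employer Retirement Match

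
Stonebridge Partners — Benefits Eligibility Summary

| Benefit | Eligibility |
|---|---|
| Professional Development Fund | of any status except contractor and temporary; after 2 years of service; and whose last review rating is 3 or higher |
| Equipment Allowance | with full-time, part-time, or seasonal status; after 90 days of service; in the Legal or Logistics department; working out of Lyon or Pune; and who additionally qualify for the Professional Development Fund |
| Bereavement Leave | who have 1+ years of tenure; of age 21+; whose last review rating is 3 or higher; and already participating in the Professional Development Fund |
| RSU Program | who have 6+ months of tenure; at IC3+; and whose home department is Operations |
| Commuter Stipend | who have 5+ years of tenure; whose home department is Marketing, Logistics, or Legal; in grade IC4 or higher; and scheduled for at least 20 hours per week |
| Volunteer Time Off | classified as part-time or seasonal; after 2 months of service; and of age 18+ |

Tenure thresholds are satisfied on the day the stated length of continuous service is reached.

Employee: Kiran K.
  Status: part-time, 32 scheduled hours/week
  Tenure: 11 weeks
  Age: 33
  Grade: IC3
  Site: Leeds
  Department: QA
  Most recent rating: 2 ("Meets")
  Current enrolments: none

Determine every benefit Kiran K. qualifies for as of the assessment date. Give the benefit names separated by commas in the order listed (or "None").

Volunteer Time Off

Professional Development Fund — status part-time ✓ (not excluded); service 11 weeks < 2 years (≈730 days) ✗ → not eligible.
Equipment Allowance — status part-time ✓; service 11 weeks < 90 days ✗ → not eligible.
Bereavement Leave — service 11 weeks < 1 year (≈365 days) ✗ → not eligible.
RSU Program — service 11 weeks < 6 months (≈180 days) ✗ → not eligible.
Commuter Stipend — service 11 weeks < 5 years (≈1825 days) ✗ → not eligible.
Volunteer Time Off — status part-time ✓; service 11 weeks ≥ 2 months (≈60 days) ✓; age 33 ≥ 18 ✓ → eligible.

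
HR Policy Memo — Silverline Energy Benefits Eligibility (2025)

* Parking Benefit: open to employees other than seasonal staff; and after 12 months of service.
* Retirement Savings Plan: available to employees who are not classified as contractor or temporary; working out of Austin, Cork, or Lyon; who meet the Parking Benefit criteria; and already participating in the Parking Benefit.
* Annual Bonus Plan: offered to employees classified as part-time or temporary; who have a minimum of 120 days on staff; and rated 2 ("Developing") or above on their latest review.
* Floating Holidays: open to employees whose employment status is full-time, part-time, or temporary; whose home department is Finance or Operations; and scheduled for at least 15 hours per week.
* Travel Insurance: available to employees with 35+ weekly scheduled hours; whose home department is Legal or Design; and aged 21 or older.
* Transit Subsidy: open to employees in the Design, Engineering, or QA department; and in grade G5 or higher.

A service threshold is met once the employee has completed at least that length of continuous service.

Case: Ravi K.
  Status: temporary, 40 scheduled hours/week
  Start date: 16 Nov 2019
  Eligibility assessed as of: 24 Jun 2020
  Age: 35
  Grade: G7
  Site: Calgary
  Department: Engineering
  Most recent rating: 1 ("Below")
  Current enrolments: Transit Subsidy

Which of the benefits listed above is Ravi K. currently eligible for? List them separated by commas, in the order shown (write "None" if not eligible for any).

Service from 16 Nov 2019 to 24 Jun 2020: 221 days.
Parking Benefit — status temporary ✓ (not excluded); service 221 days < 12 months (≈360 days) ✗ → not eligible.
Retirement Savings Plan — status temporary ✗ (excluded) → not eligible.
Annual Bonus Plan — status temporary ✓; service 221 days ≥ 120 days ✓; rating 1 < 2 ✗ → not eligible.
Floating Holidays — status temporary ✓; dept Engineering ✗ → not eligible.
Travel Insurance — 40 hrs/wk ≥ 35 ✓; dept Engineering ✗ → not eligible.
Transit Subsidy — dept Engineering ✓; grade G7 ≥ G5 ✓ → eligible.

Transit Subsidy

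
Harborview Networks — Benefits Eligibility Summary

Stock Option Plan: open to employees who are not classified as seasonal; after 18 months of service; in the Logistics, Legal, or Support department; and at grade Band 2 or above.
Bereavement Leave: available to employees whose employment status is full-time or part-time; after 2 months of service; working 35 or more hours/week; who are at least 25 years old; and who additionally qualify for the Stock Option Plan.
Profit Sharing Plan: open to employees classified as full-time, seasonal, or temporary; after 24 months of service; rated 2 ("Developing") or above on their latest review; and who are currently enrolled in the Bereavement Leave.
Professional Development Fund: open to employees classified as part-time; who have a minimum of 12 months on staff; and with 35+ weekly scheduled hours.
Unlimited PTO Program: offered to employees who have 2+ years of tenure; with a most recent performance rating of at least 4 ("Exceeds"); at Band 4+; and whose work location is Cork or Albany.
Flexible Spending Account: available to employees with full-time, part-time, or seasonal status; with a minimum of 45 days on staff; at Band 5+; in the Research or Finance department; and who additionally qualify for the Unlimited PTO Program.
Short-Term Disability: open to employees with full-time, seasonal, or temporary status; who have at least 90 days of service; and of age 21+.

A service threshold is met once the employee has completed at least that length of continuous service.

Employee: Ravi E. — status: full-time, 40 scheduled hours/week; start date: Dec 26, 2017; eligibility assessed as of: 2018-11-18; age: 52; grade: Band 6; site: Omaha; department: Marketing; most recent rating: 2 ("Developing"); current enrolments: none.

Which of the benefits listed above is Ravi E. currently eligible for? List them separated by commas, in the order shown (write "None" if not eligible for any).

Service from Dec 26, 2017 to 2018-11-18: 327 days.
Stock Option Plan — status full-time ✓ (not excluded); service 327 days < 18 months (≈540 days) ✗ → not eligible.
Bereavement Leave — status full-time ✓; service 327 days ≥ 2 months (≈60 days) ✓; 40 hrs/wk ≥ 35 ✓; age 52 ≥ 25 ✓; not eligible for Stock Option Plan ✗ → not eligible.
Profit Sharing Plan — status full-time ✓; service 327 days < 24 months (≈720 days) ✗ → not eligible.
Professional Development Fund — status full-time ✗ (requires part-time) → not eligible.
Unlimited PTO Program — service 327 days < 2 years (≈730 days) ✗ → not eligible.
Flexible Spending Account — status full-time ✓; service 327 days ≥ 45 days ✓; grade Band 6 ≥ Band 5 ✓; dept Marketing ✗ → not eligible.
Short-Term Disability — status full-time ✓; service 327 days ≥ 90 days ✓; age 52 ≥ 21 ✓ → eligible.

Short-Term Disability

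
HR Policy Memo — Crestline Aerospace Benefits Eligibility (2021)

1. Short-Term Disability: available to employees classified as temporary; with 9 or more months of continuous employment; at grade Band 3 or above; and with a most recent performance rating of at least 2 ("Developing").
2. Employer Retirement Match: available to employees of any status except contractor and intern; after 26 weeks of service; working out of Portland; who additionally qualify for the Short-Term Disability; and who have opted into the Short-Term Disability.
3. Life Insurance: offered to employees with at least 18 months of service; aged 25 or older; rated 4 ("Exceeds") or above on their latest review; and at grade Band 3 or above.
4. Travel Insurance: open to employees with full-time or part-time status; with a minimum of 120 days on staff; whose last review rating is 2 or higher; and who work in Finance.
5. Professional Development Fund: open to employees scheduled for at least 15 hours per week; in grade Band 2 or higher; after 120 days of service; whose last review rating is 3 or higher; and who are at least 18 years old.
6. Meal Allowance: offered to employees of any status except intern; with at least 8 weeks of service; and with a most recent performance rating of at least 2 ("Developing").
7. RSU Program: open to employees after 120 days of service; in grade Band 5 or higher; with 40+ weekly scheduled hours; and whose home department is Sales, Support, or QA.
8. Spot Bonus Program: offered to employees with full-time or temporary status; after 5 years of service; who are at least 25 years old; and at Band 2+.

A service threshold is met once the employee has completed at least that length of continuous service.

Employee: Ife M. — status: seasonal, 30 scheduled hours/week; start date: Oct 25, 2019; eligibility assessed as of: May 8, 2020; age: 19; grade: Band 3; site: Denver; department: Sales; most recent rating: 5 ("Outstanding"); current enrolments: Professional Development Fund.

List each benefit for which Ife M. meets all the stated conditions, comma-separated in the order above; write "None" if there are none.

Service from Oct 25, 2019 to May 8, 2020: 196 days.
Short-Term Disability — status seasonal ✗ (requires temporary) → not eligible.
Employer Retirement Match — status seasonal ✓ (not excluded); service 196 days ≥ 26 weeks (≈182 days) ✓; site Denver ✗ (not Portland) → not eligible.
Life Insurance — service 196 days < 18 months (≈540 days) ✗ → not eligible.
Travel Insurance — status seasonal ✗ (requires full-time or part-time) → not eligible.
Professional Development Fund — 30 hrs/wk ≥ 15 ✓; grade Band 3 ≥ Band 2 ✓; service 196 days ≥ 120 days ✓; rating 5 ≥ 3 ✓; age 19 ≥ 18 ✓ → eligible.
Meal Allowance — status seasonal ✓ (not excluded); service 196 days ≥ 8 weeks (≈56 days) ✓; rating 5 ≥ 2 ✓ → eligible.
RSU Program — service 196 days ≥ 120 days ✓; grade Band 3 < Band 5 ✗ → not eligible.
Spot Bonus Program — status seasonal ✗ (requires full-time or temporary) → not eligible.

Professional Development Fund, Meal Allowance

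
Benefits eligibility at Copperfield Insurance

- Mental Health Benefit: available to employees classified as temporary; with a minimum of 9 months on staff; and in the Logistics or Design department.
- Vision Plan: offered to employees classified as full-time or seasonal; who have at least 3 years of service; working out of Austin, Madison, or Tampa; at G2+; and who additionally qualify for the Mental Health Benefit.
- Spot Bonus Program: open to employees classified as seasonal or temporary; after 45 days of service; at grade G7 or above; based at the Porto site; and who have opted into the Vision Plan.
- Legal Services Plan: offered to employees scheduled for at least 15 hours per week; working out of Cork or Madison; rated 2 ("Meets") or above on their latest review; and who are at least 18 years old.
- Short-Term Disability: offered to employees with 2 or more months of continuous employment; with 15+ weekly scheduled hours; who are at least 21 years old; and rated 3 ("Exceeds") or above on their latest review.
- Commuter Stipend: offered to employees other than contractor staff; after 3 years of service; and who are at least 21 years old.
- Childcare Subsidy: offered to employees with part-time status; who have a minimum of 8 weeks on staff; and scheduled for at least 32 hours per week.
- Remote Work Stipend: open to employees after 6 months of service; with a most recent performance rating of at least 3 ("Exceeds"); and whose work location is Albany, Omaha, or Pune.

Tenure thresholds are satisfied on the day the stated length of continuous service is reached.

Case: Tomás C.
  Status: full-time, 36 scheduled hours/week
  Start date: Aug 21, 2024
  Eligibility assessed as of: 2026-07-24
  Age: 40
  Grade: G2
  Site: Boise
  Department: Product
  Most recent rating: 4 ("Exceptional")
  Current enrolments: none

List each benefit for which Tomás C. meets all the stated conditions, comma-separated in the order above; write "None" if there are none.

Short-Term Disability

Service from Aug 21, 2024 to 2026-07-24: 702 days.
Mental Health Benefit — status full-time ✗ (requires temporary) → not eligible.
Vision Plan — status full-time ✓; service 702 days < 3 years (≈1095 days) ✗ → not eligible.
Spot Bonus Program — status full-time ✗ (requires seasonal or temporary) → not eligible.
Legal Services Plan — 36 hrs/wk ≥ 15 ✓; site Boise ✗ (not Cork or Madison) → not eligible.
Short-Term Disability — service 702 days ≥ 2 months (≈60 days) ✓; 36 hrs/wk ≥ 15 ✓; age 40 ≥ 21 ✓; rating 4 ≥ 3 ✓ → eligible.
Commuter Stipend — status full-time ✓ (not excluded); service 702 days < 3 years (≈1095 days) ✗ → not eligible.
Childcare Subsidy — status full-time ✗ (requires part-time) → not eligible.
Remote Work Stipend — service 702 days ≥ 6 months (≈180 days) ✓; rating 4 ≥ 3 ✓; site Boise ✗ (not Albany, Omaha, or Pune) → not eligible.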